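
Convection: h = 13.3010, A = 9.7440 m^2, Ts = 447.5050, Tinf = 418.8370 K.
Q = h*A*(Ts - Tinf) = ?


dT = 28.6680 K
Q = 13.3010 * 9.7440 * 28.6680 = 3715.5145 W

3715.5145 W


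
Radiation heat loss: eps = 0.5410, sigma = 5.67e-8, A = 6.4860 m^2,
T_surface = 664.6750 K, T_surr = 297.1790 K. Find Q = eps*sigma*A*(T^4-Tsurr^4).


T^4 = 1.9518e+11
Tsurr^4 = 7.7996e+09
Q = 0.5410 * 5.67e-8 * 6.4860 * 1.8738e+11 = 37280.6584 W

37280.6584 W


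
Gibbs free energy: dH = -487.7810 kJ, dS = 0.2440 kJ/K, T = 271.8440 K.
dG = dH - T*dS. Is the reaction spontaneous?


T*dS = 271.8440 * 0.2440 = 66.3299 kJ
dG = -487.7810 - 66.3299 = -554.1109 kJ (spontaneous)

dG = -554.1109 kJ, spontaneous


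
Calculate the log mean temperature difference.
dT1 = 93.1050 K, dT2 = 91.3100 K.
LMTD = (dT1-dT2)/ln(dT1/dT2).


dT1/dT2 = 1.0197
ln(dT1/dT2) = 0.0195
LMTD = 1.7950 / 0.0195 = 92.2046 K

92.2046 K


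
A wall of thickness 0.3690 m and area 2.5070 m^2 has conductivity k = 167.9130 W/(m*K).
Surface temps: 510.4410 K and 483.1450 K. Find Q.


dT = 27.2960 K
Q = 167.9130 * 2.5070 * 27.2960 / 0.3690 = 31139.4759 W

31139.4759 W


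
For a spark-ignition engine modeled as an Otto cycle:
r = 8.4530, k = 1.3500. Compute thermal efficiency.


r^(k-1) = 2.1108
eta = 1 - 1/2.1108 = 0.5263 = 52.6253%

52.6253%


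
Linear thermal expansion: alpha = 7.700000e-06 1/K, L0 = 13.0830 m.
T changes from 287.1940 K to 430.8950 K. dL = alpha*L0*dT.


dT = 143.7010 K
dL = 7.700000e-06 * 13.0830 * 143.7010 = 0.014476 m
L_final = 13.097476 m

dL = 0.014476 m


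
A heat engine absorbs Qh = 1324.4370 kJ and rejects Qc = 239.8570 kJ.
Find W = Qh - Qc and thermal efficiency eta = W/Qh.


W = 1324.4370 - 239.8570 = 1084.5800 kJ
eta = 1084.5800 / 1324.4370 = 0.8189 = 81.8899%

W = 1084.5800 kJ, eta = 81.8899%


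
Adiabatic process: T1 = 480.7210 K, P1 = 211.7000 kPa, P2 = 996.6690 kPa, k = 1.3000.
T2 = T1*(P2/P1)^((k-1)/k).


(k-1)/k = 0.2308
(P2/P1)^exp = 1.4298
T2 = 480.7210 * 1.4298 = 687.3241 K

687.3241 K


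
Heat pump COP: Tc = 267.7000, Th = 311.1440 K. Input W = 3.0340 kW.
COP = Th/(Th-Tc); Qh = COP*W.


COP = 311.1440 / 43.4440 = 7.1620
Qh = 7.1620 * 3.0340 = 21.7294 kW

COP = 7.1620, Qh = 21.7294 kW


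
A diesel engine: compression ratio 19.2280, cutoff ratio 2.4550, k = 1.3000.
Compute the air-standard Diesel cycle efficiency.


r^(k-1) = 2.4276
rc^k = 3.2142
eta = 0.5178 = 51.7806%

51.7806%


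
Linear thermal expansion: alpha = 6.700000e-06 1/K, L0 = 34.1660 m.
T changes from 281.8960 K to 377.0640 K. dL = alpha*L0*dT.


dT = 95.1680 K
dL = 6.700000e-06 * 34.1660 * 95.1680 = 0.021785 m
L_final = 34.187785 m

dL = 0.021785 m


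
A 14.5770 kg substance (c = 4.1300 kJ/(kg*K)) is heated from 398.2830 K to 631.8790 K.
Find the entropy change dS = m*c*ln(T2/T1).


T2/T1 = 1.5865
ln(T2/T1) = 0.4615
dS = 14.5770 * 4.1300 * 0.4615 = 27.7858 kJ/K

27.7858 kJ/K


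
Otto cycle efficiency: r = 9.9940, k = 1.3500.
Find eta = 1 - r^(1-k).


r^(k-1) = 2.2383
eta = 1 - 1/2.2383 = 0.5532 = 55.3223%

55.3223%


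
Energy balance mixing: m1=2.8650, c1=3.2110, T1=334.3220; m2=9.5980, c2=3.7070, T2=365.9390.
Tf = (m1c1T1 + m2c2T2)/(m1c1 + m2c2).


num = 16095.6316
den = 44.7793
Tf = 359.4436 K

359.4436 K


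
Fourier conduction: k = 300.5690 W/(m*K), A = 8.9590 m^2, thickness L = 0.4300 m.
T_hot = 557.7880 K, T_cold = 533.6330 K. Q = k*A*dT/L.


dT = 24.1550 K
Q = 300.5690 * 8.9590 * 24.1550 / 0.4300 = 151266.3436 W

151266.3436 W


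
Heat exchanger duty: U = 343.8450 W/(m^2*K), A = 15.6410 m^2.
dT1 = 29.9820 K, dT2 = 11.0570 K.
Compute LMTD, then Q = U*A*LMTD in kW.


LMTD = 18.9718 K
Q = 343.8450 * 15.6410 * 18.9718 = 102031.8198 W = 102.0318 kW

102.0318 kW


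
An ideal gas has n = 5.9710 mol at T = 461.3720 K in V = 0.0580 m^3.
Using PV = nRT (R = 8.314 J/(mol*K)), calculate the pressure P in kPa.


P = nRT/V = 5.9710 * 8.314 * 461.3720 / 0.0580
= 22903.8413 / 0.0580 = 394893.8154 Pa = 394.8938 kPa

394.8938 kPa


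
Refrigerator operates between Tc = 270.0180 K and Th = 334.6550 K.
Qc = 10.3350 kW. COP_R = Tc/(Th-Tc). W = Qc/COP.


COP = 270.0180 / 64.6370 = 4.1775
W = 10.3350 / 4.1775 = 2.4740 kW

COP = 4.1775, W = 2.4740 kW


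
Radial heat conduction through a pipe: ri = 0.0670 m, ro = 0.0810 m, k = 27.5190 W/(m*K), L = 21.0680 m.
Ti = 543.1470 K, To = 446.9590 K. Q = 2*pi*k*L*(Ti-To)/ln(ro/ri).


dT = 96.1880 K
ln(ro/ri) = 0.1898
Q = 2*pi*27.5190*21.0680*96.1880 / 0.1898 = 1846545.3533 W

1846545.3533 W


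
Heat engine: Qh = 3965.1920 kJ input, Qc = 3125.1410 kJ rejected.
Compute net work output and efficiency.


W = 3965.1920 - 3125.1410 = 840.0510 kJ
eta = 840.0510 / 3965.1920 = 0.2119 = 21.1856%

W = 840.0510 kJ, eta = 21.1856%


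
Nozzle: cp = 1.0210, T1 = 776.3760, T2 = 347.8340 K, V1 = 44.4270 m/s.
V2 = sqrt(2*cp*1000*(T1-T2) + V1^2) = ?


dT = 428.5420 K
2*cp*1000*dT = 875082.7640
V1^2 = 1973.7583
V2 = sqrt(877056.5223) = 936.5130 m/s

936.5130 m/s


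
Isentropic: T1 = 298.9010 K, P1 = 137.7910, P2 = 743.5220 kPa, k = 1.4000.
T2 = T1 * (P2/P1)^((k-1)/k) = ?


(k-1)/k = 0.2857
(P2/P1)^exp = 1.6187
T2 = 298.9010 * 1.6187 = 483.8281 K

483.8281 K


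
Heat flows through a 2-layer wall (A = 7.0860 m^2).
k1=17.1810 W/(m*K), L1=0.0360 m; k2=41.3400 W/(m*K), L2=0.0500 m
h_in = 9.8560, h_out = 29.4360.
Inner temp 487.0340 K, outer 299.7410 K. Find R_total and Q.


R_conv_in = 1/(9.8560*7.0860) = 0.0143
R_1 = 0.0360/(17.1810*7.0860) = 0.0003
R_2 = 0.0500/(41.3400*7.0860) = 0.0002
R_conv_out = 1/(29.4360*7.0860) = 0.0048
R_total = 0.0196 K/W
Q = 187.2930 / 0.0196 = 9565.9407 W

R_total = 0.0196 K/W, Q = 9565.9407 W


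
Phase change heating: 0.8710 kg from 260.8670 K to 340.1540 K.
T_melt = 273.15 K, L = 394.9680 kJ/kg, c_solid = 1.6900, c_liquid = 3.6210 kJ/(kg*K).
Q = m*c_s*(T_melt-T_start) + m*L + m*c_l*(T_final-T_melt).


Q1 (sensible, solid) = 0.8710 * 1.6900 * 12.2830 = 18.0805 kJ
Q2 (latent) = 0.8710 * 394.9680 = 344.0171 kJ
Q3 (sensible, liquid) = 0.8710 * 3.6210 * 67.0040 = 211.3233 kJ
Q_total = 573.4209 kJ

573.4209 kJ


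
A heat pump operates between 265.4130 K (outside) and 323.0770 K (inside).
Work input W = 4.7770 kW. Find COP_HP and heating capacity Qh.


COP = 323.0770 / 57.6640 = 5.6028
Qh = 5.6028 * 4.7770 = 26.7643 kW

COP = 5.6028, Qh = 26.7643 kW


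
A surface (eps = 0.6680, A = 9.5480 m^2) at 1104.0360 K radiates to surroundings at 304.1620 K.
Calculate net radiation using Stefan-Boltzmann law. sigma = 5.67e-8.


T^4 = 1.4857e+12
Tsurr^4 = 8.5589e+09
Q = 0.6680 * 5.67e-8 * 9.5480 * 1.4771e+12 = 534189.9706 W

534189.9706 W


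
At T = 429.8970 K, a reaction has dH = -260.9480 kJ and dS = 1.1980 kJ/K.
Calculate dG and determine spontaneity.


T*dS = 429.8970 * 1.1980 = 515.0166 kJ
dG = -260.9480 - 515.0166 = -775.9646 kJ (spontaneous)

dG = -775.9646 kJ, spontaneous


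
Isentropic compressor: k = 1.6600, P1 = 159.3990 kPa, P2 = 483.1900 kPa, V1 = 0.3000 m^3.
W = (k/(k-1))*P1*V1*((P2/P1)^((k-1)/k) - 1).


(k-1)/k = 0.3976
(P2/P1)^exp = 1.5541
W = 2.5152 * 159.3990 * 0.3000 * (1.5541 - 1) = 66.6495 kJ

66.6495 kJ


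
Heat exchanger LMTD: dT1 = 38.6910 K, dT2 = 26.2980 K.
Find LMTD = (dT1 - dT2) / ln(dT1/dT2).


dT1/dT2 = 1.4713
ln(dT1/dT2) = 0.3861
LMTD = 12.3930 / 0.3861 = 32.0967 K

32.0967 K


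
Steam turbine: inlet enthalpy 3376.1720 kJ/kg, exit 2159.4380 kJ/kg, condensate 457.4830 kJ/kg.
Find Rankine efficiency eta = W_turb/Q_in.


W = 1216.7340 kJ/kg
Q_in = 2918.6890 kJ/kg
eta = 0.4169 = 41.6877%

eta = 41.6877%


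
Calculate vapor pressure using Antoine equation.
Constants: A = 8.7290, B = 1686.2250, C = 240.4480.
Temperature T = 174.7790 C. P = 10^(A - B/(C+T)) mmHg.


C+T = 415.2270
B/(C+T) = 4.0610
log10(P) = 8.7290 - 4.0610 = 4.6680
P = 10^4.6680 = 46561.6682 mmHg

46561.6682 mmHg


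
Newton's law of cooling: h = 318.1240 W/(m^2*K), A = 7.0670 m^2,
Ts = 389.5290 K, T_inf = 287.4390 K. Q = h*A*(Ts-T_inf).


dT = 102.0900 K
Q = 318.1240 * 7.0670 * 102.0900 = 229516.9318 W

229516.9318 W


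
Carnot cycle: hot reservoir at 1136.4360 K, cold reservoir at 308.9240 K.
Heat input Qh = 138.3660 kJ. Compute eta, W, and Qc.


eta = 1 - 308.9240/1136.4360 = 0.7282
W = 0.7282 * 138.3660 = 100.7532 kJ
Qc = 138.3660 - 100.7532 = 37.6128 kJ

eta = 72.8164%, W = 100.7532 kJ, Qc = 37.6128 kJ


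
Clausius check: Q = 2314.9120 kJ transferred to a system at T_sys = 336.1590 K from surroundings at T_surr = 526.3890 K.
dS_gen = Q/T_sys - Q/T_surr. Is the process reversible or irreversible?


dS_sys = 2314.9120/336.1590 = 6.8864 kJ/K
dS_surr = -2314.9120/526.3890 = -4.3977 kJ/K
dS_gen = 6.8864 - 4.3977 = 2.4886 kJ/K (irreversible)

dS_gen = 2.4886 kJ/K, irreversible


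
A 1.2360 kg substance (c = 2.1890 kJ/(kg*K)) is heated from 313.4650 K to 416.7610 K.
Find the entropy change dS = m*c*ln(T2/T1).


T2/T1 = 1.3295
ln(T2/T1) = 0.2848
dS = 1.2360 * 2.1890 * 0.2848 = 0.7706 kJ/K

0.7706 kJ/K


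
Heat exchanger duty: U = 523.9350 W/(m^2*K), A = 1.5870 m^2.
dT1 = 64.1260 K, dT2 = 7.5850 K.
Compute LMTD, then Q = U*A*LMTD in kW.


LMTD = 26.4869 K
Q = 523.9350 * 1.5870 * 26.4869 = 22023.4623 W = 22.0235 kW

22.0235 kW


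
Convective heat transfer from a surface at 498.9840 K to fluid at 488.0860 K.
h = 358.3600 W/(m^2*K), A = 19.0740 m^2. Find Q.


dT = 10.8980 K
Q = 358.3600 * 19.0740 * 10.8980 = 74491.7385 W

74491.7385 W


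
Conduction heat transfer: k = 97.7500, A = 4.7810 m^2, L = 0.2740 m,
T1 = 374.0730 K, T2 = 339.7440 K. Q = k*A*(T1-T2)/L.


dT = 34.3290 K
Q = 97.7500 * 4.7810 * 34.3290 / 0.2740 = 58552.5886 W

58552.5886 W


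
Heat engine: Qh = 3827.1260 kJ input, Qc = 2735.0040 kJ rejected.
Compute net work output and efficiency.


W = 3827.1260 - 2735.0040 = 1092.1220 kJ
eta = 1092.1220 / 3827.1260 = 0.2854 = 28.5363%

W = 1092.1220 kJ, eta = 28.5363%


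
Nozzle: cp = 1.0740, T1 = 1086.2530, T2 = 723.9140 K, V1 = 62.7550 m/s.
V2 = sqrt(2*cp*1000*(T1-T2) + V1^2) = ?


dT = 362.3390 K
2*cp*1000*dT = 778304.1720
V1^2 = 3938.1900
V2 = sqrt(782242.3620) = 884.4447 m/s

884.4447 m/s


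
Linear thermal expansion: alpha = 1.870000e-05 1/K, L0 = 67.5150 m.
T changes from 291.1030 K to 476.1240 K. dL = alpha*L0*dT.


dT = 185.0210 K
dL = 1.870000e-05 * 67.5150 * 185.0210 = 0.233595 m
L_final = 67.748595 m

dL = 0.233595 m


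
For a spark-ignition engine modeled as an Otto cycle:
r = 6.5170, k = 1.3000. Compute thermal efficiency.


r^(k-1) = 1.7547
eta = 1 - 1/1.7547 = 0.4301 = 43.0117%

43.0117%


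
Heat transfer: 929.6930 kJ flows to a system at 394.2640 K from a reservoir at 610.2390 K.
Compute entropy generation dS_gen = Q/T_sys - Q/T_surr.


dS_sys = 929.6930/394.2640 = 2.3580 kJ/K
dS_surr = -929.6930/610.2390 = -1.5235 kJ/K
dS_gen = 2.3580 - 1.5235 = 0.8346 kJ/K (irreversible)

dS_gen = 0.8346 kJ/K, irreversible


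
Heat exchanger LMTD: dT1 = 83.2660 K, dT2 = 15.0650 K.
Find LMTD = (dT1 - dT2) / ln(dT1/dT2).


dT1/dT2 = 5.5271
ln(dT1/dT2) = 1.7097
LMTD = 68.2010 / 1.7097 = 39.8914 K

39.8914 K


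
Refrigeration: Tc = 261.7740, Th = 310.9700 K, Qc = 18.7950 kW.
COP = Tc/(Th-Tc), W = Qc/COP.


COP = 261.7740 / 49.1960 = 5.3210
W = 18.7950 / 5.3210 = 3.5322 kW

COP = 5.3210, W = 3.5322 kW


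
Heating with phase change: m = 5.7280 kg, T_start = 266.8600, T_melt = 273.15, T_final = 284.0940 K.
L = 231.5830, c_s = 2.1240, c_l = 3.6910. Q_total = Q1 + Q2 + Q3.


Q1 (sensible, solid) = 5.7280 * 2.1240 * 6.2900 = 76.5259 kJ
Q2 (latent) = 5.7280 * 231.5830 = 1326.5074 kJ
Q3 (sensible, liquid) = 5.7280 * 3.6910 * 10.9440 = 231.3786 kJ
Q_total = 1634.4118 kJ

1634.4118 kJ


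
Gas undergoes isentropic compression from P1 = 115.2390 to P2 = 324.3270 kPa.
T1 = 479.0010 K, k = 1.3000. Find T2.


(k-1)/k = 0.2308
(P2/P1)^exp = 1.2697
T2 = 479.0010 * 1.2697 = 608.1915 K

608.1915 K


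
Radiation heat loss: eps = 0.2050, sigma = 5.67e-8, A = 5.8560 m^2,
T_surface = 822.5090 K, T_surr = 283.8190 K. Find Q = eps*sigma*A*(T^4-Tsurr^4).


T^4 = 4.5768e+11
Tsurr^4 = 6.4888e+09
Q = 0.2050 * 5.67e-8 * 5.8560 * 4.5119e+11 = 30711.3776 W

30711.3776 W


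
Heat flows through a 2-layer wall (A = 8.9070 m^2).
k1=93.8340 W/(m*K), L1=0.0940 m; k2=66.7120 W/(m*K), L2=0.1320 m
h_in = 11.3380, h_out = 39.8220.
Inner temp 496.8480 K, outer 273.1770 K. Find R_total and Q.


R_conv_in = 1/(11.3380*8.9070) = 0.0099
R_1 = 0.0940/(93.8340*8.9070) = 0.0001
R_2 = 0.1320/(66.7120*8.9070) = 0.0002
R_conv_out = 1/(39.8220*8.9070) = 0.0028
R_total = 0.0131 K/W
Q = 223.6710 / 0.0131 = 17131.4639 W

R_total = 0.0131 K/W, Q = 17131.4639 W


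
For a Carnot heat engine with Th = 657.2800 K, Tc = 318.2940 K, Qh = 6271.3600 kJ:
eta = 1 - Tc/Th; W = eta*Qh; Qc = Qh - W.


eta = 1 - 318.2940/657.2800 = 0.5157
W = 0.5157 * 6271.3600 = 3234.3951 kJ
Qc = 6271.3600 - 3234.3951 = 3036.9649 kJ

eta = 51.5741%, W = 3234.3951 kJ, Qc = 3036.9649 kJ


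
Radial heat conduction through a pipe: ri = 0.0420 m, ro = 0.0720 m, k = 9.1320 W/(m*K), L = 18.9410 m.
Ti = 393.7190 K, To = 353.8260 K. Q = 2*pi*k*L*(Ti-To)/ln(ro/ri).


dT = 39.8930 K
ln(ro/ri) = 0.5390
Q = 2*pi*9.1320*18.9410*39.8930 / 0.5390 = 80437.6597 W

80437.6597 W


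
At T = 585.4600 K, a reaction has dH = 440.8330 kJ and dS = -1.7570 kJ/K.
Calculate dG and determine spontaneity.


T*dS = 585.4600 * -1.7570 = -1028.6532 kJ
dG = 440.8330 + 1028.6532 = 1469.4862 kJ (non-spontaneous)

dG = 1469.4862 kJ, non-spontaneous


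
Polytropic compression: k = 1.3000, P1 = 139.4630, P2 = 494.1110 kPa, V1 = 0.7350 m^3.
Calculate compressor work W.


(k-1)/k = 0.2308
(P2/P1)^exp = 1.3390
W = 4.3333 * 139.4630 * 0.7350 * (1.3390 - 1) = 150.5749 kJ

150.5749 kJ


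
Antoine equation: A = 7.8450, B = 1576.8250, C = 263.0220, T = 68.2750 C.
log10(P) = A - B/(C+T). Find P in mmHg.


C+T = 331.2970
B/(C+T) = 4.7596
log10(P) = 7.8450 - 4.7596 = 3.0854
P = 10^3.0854 = 1217.4437 mmHg

1217.4437 mmHg


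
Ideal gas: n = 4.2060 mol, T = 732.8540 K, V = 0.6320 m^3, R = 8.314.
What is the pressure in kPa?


P = nRT/V = 4.2060 * 8.314 * 732.8540 / 0.6320
= 25626.9399 / 0.6320 = 40548.9556 Pa = 40.5490 kPa

40.5490 kPa


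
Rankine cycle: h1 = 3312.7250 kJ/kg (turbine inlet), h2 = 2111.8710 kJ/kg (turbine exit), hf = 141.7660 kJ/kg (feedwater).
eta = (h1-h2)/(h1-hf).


W = 1200.8540 kJ/kg
Q_in = 3170.9590 kJ/kg
eta = 0.3787 = 37.8704%

eta = 37.8704%


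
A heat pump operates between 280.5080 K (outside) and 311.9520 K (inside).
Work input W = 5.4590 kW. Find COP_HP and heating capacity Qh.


COP = 311.9520 / 31.4440 = 9.9209
Qh = 9.9209 * 5.4590 = 54.1581 kW

COP = 9.9209, Qh = 54.1581 kW


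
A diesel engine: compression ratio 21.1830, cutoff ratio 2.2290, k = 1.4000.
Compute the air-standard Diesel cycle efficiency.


r^(k-1) = 3.3915
rc^k = 3.0715
eta = 0.6450 = 64.5011%

64.5011%


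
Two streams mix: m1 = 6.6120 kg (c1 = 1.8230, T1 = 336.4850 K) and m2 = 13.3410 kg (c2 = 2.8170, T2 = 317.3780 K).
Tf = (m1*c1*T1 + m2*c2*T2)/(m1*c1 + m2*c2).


num = 15983.4533
den = 49.6353
Tf = 322.0180 K

322.0180 K


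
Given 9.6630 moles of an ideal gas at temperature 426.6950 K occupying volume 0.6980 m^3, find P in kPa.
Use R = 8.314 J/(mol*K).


P = nRT/V = 9.6630 * 8.314 * 426.6950 / 0.6980
= 34279.9006 / 0.6980 = 49111.6054 Pa = 49.1116 kPa

49.1116 kPa


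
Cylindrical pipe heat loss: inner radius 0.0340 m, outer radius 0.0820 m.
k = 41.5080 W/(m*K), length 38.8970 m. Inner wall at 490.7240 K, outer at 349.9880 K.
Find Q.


dT = 140.7360 K
ln(ro/ri) = 0.8804
Q = 2*pi*41.5080*38.8970*140.7360 / 0.8804 = 1621710.4493 W

1621710.4493 W


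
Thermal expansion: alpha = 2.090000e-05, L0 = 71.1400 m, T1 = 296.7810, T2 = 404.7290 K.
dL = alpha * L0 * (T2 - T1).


dT = 107.9480 K
dL = 2.090000e-05 * 71.1400 * 107.9480 = 0.160500 m
L_final = 71.300500 m

dL = 0.160500 m


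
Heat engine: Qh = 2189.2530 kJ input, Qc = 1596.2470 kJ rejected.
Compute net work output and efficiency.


W = 2189.2530 - 1596.2470 = 593.0060 kJ
eta = 593.0060 / 2189.2530 = 0.2709 = 27.0871%

W = 593.0060 kJ, eta = 27.0871%


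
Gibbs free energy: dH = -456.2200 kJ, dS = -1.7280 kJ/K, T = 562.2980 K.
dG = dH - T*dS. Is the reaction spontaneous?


T*dS = 562.2980 * -1.7280 = -971.6509 kJ
dG = -456.2200 + 971.6509 = 515.4309 kJ (non-spontaneous)

dG = 515.4309 kJ, non-spontaneous


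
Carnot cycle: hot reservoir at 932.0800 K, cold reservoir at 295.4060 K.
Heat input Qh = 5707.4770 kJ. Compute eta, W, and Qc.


eta = 1 - 295.4060/932.0800 = 0.6831
W = 0.6831 * 5707.4770 = 3898.5948 kJ
Qc = 5707.4770 - 3898.5948 = 1808.8822 kJ

eta = 68.3068%, W = 3898.5948 kJ, Qc = 1808.8822 kJ


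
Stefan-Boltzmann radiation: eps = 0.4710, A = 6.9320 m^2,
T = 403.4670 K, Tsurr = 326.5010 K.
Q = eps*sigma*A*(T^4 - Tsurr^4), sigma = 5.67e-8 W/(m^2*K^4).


T^4 = 2.6499e+10
Tsurr^4 = 1.1364e+10
Q = 0.4710 * 5.67e-8 * 6.9320 * 1.5135e+10 = 2801.8466 W

2801.8466 W


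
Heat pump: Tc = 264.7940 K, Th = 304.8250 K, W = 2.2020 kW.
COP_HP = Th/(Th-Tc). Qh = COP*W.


COP = 304.8250 / 40.0310 = 7.6147
Qh = 7.6147 * 2.2020 = 16.7676 kW

COP = 7.6147, Qh = 16.7676 kW


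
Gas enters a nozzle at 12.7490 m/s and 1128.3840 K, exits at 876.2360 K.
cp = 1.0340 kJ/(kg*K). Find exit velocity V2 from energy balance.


dT = 252.1480 K
2*cp*1000*dT = 521442.0640
V1^2 = 162.5370
V2 = sqrt(521604.6010) = 722.2220 m/s

722.2220 m/s


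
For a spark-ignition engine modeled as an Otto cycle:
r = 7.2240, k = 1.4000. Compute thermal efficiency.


r^(k-1) = 2.2055
eta = 1 - 1/2.2055 = 0.5466 = 54.6592%

54.6592%


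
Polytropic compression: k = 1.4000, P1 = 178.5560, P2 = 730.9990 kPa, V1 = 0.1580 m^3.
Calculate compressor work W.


(k-1)/k = 0.2857
(P2/P1)^exp = 1.4959
W = 3.5000 * 178.5560 * 0.1580 * (1.4959 - 1) = 48.9643 kJ

48.9643 kJ


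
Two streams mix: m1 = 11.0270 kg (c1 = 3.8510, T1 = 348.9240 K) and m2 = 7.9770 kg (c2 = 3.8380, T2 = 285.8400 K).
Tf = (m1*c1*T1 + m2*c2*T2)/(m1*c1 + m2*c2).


num = 23568.2488
den = 73.0807
Tf = 322.4962 K

322.4962 K


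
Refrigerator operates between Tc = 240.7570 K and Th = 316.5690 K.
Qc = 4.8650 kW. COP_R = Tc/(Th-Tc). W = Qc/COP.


COP = 240.7570 / 75.8120 = 3.1757
W = 4.8650 / 3.1757 = 1.5319 kW

COP = 3.1757, W = 1.5319 kW


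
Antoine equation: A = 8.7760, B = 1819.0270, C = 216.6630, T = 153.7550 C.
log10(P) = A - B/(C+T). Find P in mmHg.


C+T = 370.4180
B/(C+T) = 4.9107
log10(P) = 8.7760 - 4.9107 = 3.8653
P = 10^3.8653 = 7332.6106 mmHg

7332.6106 mmHg


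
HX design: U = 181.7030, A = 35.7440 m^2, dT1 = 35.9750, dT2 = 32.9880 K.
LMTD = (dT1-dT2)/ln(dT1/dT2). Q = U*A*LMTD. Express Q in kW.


LMTD = 34.4599 K
Q = 181.7030 * 35.7440 * 34.4599 = 223810.0561 W = 223.8101 kW

223.8101 kW


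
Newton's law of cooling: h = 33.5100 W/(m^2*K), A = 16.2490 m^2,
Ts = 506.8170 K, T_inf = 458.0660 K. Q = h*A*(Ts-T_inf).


dT = 48.7510 K
Q = 33.5100 * 16.2490 * 48.7510 = 26545.1140 W

26545.1140 W


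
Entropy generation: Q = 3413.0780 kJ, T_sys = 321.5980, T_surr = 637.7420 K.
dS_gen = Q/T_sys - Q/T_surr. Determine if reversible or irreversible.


dS_sys = 3413.0780/321.5980 = 10.6129 kJ/K
dS_surr = -3413.0780/637.7420 = -5.3518 kJ/K
dS_gen = 10.6129 - 5.3518 = 5.2611 kJ/K (irreversible)

dS_gen = 5.2611 kJ/K, irreversible


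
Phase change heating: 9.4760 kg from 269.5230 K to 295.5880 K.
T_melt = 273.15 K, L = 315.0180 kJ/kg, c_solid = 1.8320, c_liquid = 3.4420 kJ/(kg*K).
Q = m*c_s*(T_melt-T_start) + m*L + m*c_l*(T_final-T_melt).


Q1 (sensible, solid) = 9.4760 * 1.8320 * 3.6270 = 62.9648 kJ
Q2 (latent) = 9.4760 * 315.0180 = 2985.1106 kJ
Q3 (sensible, liquid) = 9.4760 * 3.4420 * 22.4380 = 731.8466 kJ
Q_total = 3779.9220 kJ

3779.9220 kJ


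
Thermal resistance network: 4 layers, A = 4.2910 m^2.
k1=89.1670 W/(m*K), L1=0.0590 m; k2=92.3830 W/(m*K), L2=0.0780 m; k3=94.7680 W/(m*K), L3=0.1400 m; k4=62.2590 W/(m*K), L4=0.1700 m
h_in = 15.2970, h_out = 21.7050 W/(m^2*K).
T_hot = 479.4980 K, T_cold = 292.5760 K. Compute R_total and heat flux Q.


R_conv_in = 1/(15.2970*4.2910) = 0.0152
R_1 = 0.0590/(89.1670*4.2910) = 0.0002
R_2 = 0.0780/(92.3830*4.2910) = 0.0002
R_3 = 0.1400/(94.7680*4.2910) = 0.0003
R_4 = 0.1700/(62.2590*4.2910) = 0.0006
R_conv_out = 1/(21.7050*4.2910) = 0.0107
R_total = 0.0273 K/W
Q = 186.9220 / 0.0273 = 6846.1333 W

R_total = 0.0273 K/W, Q = 6846.1333 W


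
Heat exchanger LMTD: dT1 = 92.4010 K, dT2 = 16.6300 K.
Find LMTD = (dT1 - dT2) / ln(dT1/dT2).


dT1/dT2 = 5.5563
ln(dT1/dT2) = 1.7149
LMTD = 75.7710 / 1.7149 = 44.1832 K

44.1832 K


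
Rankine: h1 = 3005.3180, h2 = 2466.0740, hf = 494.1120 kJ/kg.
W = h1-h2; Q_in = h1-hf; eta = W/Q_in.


W = 539.2440 kJ/kg
Q_in = 2511.2060 kJ/kg
eta = 0.2147 = 21.4735%

eta = 21.4735%


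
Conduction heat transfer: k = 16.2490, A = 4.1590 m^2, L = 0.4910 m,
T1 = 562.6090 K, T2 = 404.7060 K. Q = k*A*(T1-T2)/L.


dT = 157.9030 K
Q = 16.2490 * 4.1590 * 157.9030 / 0.4910 = 21733.2386 W

21733.2386 W


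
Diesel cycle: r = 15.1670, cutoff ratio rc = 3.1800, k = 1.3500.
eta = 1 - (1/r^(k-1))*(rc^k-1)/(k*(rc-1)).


r^(k-1) = 2.5901
rc^k = 4.7673
eta = 0.5058 = 50.5769%

50.5769%


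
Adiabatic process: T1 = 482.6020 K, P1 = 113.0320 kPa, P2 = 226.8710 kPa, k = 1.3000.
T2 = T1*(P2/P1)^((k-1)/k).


(k-1)/k = 0.2308
(P2/P1)^exp = 1.1744
T2 = 482.6020 * 1.1744 = 566.7803 K

566.7803 K


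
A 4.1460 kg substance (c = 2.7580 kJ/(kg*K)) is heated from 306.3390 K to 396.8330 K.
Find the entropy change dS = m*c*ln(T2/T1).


T2/T1 = 1.2954
ln(T2/T1) = 0.2588
dS = 4.1460 * 2.7580 * 0.2588 = 2.9596 kJ/K

2.9596 kJ/K


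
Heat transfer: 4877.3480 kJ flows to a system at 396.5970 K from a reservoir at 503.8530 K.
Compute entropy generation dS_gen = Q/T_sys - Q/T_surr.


dS_sys = 4877.3480/396.5970 = 12.2980 kJ/K
dS_surr = -4877.3480/503.8530 = -9.6801 kJ/K
dS_gen = 12.2980 - 9.6801 = 2.6179 kJ/K (irreversible)

dS_gen = 2.6179 kJ/K, irreversible


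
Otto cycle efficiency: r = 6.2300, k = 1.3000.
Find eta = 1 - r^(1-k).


r^(k-1) = 1.7312
eta = 1 - 1/1.7312 = 0.4224 = 42.2365%

42.2365%


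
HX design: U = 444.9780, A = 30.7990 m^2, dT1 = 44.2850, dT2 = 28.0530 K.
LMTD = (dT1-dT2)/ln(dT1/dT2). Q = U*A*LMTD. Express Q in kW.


LMTD = 35.5536 K
Q = 444.9780 * 30.7990 * 35.5536 = 487257.3768 W = 487.2574 kW

487.2574 kW


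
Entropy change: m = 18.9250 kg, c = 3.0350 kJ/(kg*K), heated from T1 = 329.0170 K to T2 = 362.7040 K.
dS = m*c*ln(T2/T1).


T2/T1 = 1.1024
ln(T2/T1) = 0.0975
dS = 18.9250 * 3.0350 * 0.0975 = 5.5989 kJ/K

5.5989 kJ/K


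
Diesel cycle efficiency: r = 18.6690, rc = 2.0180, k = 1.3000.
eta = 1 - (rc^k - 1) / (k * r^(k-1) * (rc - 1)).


r^(k-1) = 2.4062
rc^k = 2.4911
eta = 0.5317 = 53.1737%

53.1737%


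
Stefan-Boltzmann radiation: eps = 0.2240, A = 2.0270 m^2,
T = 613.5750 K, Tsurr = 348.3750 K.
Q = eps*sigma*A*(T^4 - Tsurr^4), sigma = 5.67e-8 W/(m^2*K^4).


T^4 = 1.4173e+11
Tsurr^4 = 1.4729e+10
Q = 0.2240 * 5.67e-8 * 2.0270 * 1.2700e+11 = 3269.6414 W

3269.6414 W


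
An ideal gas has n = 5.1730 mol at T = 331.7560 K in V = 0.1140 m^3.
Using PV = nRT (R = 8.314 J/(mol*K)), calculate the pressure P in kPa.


P = nRT/V = 5.1730 * 8.314 * 331.7560 / 0.1140
= 14268.2689 / 0.1140 = 125160.2533 Pa = 125.1603 kPa

125.1603 kPa


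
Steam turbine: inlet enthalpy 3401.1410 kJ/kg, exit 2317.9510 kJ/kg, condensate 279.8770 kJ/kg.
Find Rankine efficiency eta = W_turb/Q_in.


W = 1083.1900 kJ/kg
Q_in = 3121.2640 kJ/kg
eta = 0.3470 = 34.7036%

eta = 34.7036%


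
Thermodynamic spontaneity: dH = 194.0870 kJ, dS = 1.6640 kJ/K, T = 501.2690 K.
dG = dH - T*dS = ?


T*dS = 501.2690 * 1.6640 = 834.1116 kJ
dG = 194.0870 - 834.1116 = -640.0246 kJ (spontaneous)

dG = -640.0246 kJ, spontaneous


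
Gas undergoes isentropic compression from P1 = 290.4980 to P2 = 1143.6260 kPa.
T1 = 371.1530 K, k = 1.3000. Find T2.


(k-1)/k = 0.2308
(P2/P1)^exp = 1.3720
T2 = 371.1530 * 1.3720 = 509.2056 K

509.2056 K


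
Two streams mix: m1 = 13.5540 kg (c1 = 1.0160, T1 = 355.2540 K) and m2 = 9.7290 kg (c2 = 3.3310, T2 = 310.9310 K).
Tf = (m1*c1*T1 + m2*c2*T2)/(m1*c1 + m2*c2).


num = 14968.5884
den = 46.1782
Tf = 324.1486 K

324.1486 K


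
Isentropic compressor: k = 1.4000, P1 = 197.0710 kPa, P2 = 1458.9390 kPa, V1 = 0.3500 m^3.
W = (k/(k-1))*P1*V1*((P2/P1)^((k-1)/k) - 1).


(k-1)/k = 0.2857
(P2/P1)^exp = 1.7718
W = 3.5000 * 197.0710 * 0.3500 * (1.7718 - 1) = 186.3113 kJ

186.3113 kJ


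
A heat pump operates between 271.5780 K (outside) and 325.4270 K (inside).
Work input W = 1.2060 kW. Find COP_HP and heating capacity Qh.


COP = 325.4270 / 53.8490 = 6.0433
Qh = 6.0433 * 1.2060 = 7.2882 kW

COP = 6.0433, Qh = 7.2882 kW


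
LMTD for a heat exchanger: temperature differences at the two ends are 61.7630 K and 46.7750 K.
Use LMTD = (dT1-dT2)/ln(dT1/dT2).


dT1/dT2 = 1.3204
ln(dT1/dT2) = 0.2780
LMTD = 14.9880 / 0.2780 = 53.9223 K

53.9223 K


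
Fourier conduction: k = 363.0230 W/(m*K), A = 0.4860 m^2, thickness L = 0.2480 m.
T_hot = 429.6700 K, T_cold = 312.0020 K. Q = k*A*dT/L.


dT = 117.6680 K
Q = 363.0230 * 0.4860 * 117.6680 / 0.2480 = 83709.9537 W

83709.9537 W


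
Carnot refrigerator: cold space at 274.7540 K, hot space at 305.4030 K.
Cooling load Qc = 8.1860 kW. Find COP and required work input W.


COP = 274.7540 / 30.6490 = 8.9645
W = 8.1860 / 8.9645 = 0.9132 kW

COP = 8.9645, W = 0.9132 kW


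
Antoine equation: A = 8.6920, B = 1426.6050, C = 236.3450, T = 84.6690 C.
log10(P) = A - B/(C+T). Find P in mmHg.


C+T = 321.0140
B/(C+T) = 4.4441
log10(P) = 8.6920 - 4.4441 = 4.2479
P = 10^4.2479 = 17698.7048 mmHg

17698.7048 mmHg


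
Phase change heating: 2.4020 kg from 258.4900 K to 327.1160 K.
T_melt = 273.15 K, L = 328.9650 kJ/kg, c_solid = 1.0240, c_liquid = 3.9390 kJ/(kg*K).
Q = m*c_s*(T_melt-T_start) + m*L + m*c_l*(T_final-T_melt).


Q1 (sensible, solid) = 2.4020 * 1.0240 * 14.6600 = 36.0584 kJ
Q2 (latent) = 2.4020 * 328.9650 = 790.1739 kJ
Q3 (sensible, liquid) = 2.4020 * 3.9390 * 53.9660 = 510.5981 kJ
Q_total = 1336.8305 kJ

1336.8305 kJ


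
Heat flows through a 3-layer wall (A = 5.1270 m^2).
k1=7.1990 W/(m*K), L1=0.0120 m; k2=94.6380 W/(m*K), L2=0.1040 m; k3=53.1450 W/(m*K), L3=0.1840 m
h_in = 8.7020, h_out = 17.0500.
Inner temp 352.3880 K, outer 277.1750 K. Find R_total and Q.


R_conv_in = 1/(8.7020*5.1270) = 0.0224
R_1 = 0.0120/(7.1990*5.1270) = 0.0003
R_2 = 0.1040/(94.6380*5.1270) = 0.0002
R_3 = 0.1840/(53.1450*5.1270) = 0.0007
R_conv_out = 1/(17.0500*5.1270) = 0.0114
R_total = 0.0351 K/W
Q = 75.2130 / 0.0351 = 2144.7574 W

R_total = 0.0351 K/W, Q = 2144.7574 W


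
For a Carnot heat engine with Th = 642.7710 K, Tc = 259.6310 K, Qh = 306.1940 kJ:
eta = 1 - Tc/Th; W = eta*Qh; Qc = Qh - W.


eta = 1 - 259.6310/642.7710 = 0.5961
W = 0.5961 * 306.1940 = 182.5147 kJ
Qc = 306.1940 - 182.5147 = 123.6793 kJ

eta = 59.6075%, W = 182.5147 kJ, Qc = 123.6793 kJ


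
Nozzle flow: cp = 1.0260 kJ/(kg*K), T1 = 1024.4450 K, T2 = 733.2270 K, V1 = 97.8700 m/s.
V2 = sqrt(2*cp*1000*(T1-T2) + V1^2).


dT = 291.2180 K
2*cp*1000*dT = 597579.3360
V1^2 = 9578.5369
V2 = sqrt(607157.8729) = 779.2034 m/s

779.2034 m/s


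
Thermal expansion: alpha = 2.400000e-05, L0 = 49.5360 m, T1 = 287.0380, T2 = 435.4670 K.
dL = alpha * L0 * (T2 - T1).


dT = 148.4290 K
dL = 2.400000e-05 * 49.5360 * 148.4290 = 0.176462 m
L_final = 49.712462 m

dL = 0.176462 m


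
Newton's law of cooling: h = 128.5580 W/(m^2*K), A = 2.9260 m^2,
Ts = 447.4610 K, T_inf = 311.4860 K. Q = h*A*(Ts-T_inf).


dT = 135.9750 K
Q = 128.5580 * 2.9260 * 135.9750 = 51148.4523 W

51148.4523 W


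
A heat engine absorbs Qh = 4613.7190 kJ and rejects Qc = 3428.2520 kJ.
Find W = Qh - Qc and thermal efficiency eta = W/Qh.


W = 4613.7190 - 3428.2520 = 1185.4670 kJ
eta = 1185.4670 / 4613.7190 = 0.2569 = 25.6944%

W = 1185.4670 kJ, eta = 25.6944%


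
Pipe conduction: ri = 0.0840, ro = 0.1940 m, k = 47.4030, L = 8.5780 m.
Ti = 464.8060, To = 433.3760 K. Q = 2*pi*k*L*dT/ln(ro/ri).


dT = 31.4300 K
ln(ro/ri) = 0.8370
Q = 2*pi*47.4030*8.5780*31.4300 / 0.8370 = 95933.2596 W

95933.2596 W


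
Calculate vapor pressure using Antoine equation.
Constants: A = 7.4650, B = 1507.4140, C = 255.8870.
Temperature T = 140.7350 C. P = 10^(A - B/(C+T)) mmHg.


C+T = 396.6220
B/(C+T) = 3.8006
log10(P) = 7.4650 - 3.8006 = 3.6644
P = 10^3.6644 = 4617.0935 mmHg

4617.0935 mmHg


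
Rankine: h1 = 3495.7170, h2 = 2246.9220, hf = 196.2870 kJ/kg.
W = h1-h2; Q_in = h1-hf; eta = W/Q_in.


W = 1248.7950 kJ/kg
Q_in = 3299.4300 kJ/kg
eta = 0.3785 = 37.8488%

eta = 37.8488%


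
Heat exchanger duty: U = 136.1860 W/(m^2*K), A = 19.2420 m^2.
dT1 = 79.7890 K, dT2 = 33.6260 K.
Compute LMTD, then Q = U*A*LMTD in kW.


LMTD = 53.4241 K
Q = 136.1860 * 19.2420 * 53.4241 = 139997.3109 W = 139.9973 kW

139.9973 kW


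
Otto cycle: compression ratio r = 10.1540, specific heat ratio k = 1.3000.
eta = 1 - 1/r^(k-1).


r^(k-1) = 2.0044
eta = 1 - 1/2.0044 = 0.5011 = 50.1105%

50.1105%


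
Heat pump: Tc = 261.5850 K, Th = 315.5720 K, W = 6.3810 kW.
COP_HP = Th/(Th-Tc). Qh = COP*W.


COP = 315.5720 / 53.9870 = 5.8453
Qh = 5.8453 * 6.3810 = 37.2991 kW

COP = 5.8453, Qh = 37.2991 kW


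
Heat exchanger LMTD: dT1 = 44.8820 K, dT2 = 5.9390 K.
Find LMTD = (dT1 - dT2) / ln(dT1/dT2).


dT1/dT2 = 7.5572
ln(dT1/dT2) = 2.0225
LMTD = 38.9430 / 2.0225 = 19.2549 K

19.2549 K


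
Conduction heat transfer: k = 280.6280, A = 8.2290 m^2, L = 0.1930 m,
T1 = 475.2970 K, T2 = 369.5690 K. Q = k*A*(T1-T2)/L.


dT = 105.7280 K
Q = 280.6280 * 8.2290 * 105.7280 / 0.1930 = 1265058.9730 W

1265058.9730 W


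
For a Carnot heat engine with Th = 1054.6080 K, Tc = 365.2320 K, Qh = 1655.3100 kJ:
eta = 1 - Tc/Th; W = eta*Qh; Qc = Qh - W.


eta = 1 - 365.2320/1054.6080 = 0.6537
W = 0.6537 * 1655.3100 = 1082.0428 kJ
Qc = 1655.3100 - 1082.0428 = 573.2672 kJ

eta = 65.3680%, W = 1082.0428 kJ, Qc = 573.2672 kJ


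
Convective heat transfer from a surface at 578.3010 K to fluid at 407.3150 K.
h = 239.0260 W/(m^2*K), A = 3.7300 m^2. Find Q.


dT = 170.9860 K
Q = 239.0260 * 3.7300 * 170.9860 = 152445.4716 W

152445.4716 W


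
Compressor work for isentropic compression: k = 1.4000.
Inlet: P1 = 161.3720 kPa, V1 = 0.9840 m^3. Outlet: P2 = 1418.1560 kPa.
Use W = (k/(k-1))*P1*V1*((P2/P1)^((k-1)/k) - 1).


(k-1)/k = 0.2857
(P2/P1)^exp = 1.8607
W = 3.5000 * 161.3720 * 0.9840 * (1.8607 - 1) = 478.3665 kJ

478.3665 kJ


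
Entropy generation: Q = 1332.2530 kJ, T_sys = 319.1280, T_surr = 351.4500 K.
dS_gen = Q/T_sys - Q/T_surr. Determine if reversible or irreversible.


dS_sys = 1332.2530/319.1280 = 4.1747 kJ/K
dS_surr = -1332.2530/351.4500 = -3.7907 kJ/K
dS_gen = 4.1747 - 3.7907 = 0.3839 kJ/K (irreversible)

dS_gen = 0.3839 kJ/K, irreversible


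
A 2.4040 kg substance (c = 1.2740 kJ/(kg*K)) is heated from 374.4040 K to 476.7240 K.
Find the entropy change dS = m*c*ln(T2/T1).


T2/T1 = 1.2733
ln(T2/T1) = 0.2416
dS = 2.4040 * 1.2740 * 0.2416 = 0.7400 kJ/K

0.7400 kJ/K


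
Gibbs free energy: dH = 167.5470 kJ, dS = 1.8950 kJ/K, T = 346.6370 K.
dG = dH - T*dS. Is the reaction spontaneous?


T*dS = 346.6370 * 1.8950 = 656.8771 kJ
dG = 167.5470 - 656.8771 = -489.3301 kJ (spontaneous)

dG = -489.3301 kJ, spontaneous


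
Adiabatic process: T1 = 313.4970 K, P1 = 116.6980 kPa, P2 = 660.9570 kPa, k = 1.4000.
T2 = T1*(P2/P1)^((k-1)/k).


(k-1)/k = 0.2857
(P2/P1)^exp = 1.6412
T2 = 313.4970 * 1.6412 = 514.5263 K

514.5263 K


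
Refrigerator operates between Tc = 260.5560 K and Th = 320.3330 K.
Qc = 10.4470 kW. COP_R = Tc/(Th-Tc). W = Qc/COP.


COP = 260.5560 / 59.7770 = 4.3588
W = 10.4470 / 4.3588 = 2.3968 kW

COP = 4.3588, W = 2.3968 kW


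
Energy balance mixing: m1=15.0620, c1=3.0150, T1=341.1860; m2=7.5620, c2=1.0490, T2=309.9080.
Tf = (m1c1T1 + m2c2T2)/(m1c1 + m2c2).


num = 17952.2717
den = 53.3445
Tf = 336.5348 K

336.5348 K


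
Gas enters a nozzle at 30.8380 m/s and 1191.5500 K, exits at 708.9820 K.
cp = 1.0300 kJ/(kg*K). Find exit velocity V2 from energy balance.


dT = 482.5680 K
2*cp*1000*dT = 994090.0800
V1^2 = 950.9822
V2 = sqrt(995041.0622) = 997.5174 m/s

997.5174 m/s


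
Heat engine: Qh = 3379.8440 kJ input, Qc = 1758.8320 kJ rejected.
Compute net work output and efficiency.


W = 3379.8440 - 1758.8320 = 1621.0120 kJ
eta = 1621.0120 / 3379.8440 = 0.4796 = 47.9611%

W = 1621.0120 kJ, eta = 47.9611%


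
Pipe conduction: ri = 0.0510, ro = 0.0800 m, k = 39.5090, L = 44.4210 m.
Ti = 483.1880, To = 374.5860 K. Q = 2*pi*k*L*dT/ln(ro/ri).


dT = 108.6020 K
ln(ro/ri) = 0.4502
Q = 2*pi*39.5090*44.4210*108.6020 / 0.4502 = 2660085.5437 W

2660085.5437 W


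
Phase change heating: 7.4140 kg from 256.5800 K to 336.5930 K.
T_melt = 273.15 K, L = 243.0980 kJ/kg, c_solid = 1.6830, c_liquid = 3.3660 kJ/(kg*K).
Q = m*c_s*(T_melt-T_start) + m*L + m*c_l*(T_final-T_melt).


Q1 (sensible, solid) = 7.4140 * 1.6830 * 16.5700 = 206.7565 kJ
Q2 (latent) = 7.4140 * 243.0980 = 1802.3286 kJ
Q3 (sensible, liquid) = 7.4140 * 3.3660 * 63.4430 = 1583.2533 kJ
Q_total = 3592.3384 kJ

3592.3384 kJ


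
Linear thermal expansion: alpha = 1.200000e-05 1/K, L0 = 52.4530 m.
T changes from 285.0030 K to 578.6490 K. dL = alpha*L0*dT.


dT = 293.6460 K
dL = 1.200000e-05 * 52.4530 * 293.6460 = 0.184831 m
L_final = 52.637831 m

dL = 0.184831 m


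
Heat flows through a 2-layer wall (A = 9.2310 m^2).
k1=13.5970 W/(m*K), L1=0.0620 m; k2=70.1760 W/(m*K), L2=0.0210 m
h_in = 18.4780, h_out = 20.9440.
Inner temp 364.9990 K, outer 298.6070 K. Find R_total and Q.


R_conv_in = 1/(18.4780*9.2310) = 0.0059
R_1 = 0.0620/(13.5970*9.2310) = 0.0005
R_2 = 0.0210/(70.1760*9.2310) = 3.2418e-05
R_conv_out = 1/(20.9440*9.2310) = 0.0052
R_total = 0.0116 K/W
Q = 66.3920 / 0.0116 = 5742.5261 W

R_total = 0.0116 K/W, Q = 5742.5261 W


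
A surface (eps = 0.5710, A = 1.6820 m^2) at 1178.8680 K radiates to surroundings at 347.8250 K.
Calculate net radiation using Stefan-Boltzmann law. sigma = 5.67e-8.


T^4 = 1.9313e+12
Tsurr^4 = 1.4637e+10
Q = 0.5710 * 5.67e-8 * 1.6820 * 1.9167e+12 = 104376.3355 W

104376.3355 W


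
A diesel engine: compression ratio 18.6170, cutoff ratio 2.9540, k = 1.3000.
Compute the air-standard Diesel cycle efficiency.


r^(k-1) = 2.4042
rc^k = 4.0882
eta = 0.4943 = 49.4331%

49.4331%


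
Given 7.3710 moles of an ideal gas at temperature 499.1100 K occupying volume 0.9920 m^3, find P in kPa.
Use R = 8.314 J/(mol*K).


P = nRT/V = 7.3710 * 8.314 * 499.1100 / 0.9920
= 30586.7056 / 0.9920 = 30833.3726 Pa = 30.8334 kPa

30.8334 kPa


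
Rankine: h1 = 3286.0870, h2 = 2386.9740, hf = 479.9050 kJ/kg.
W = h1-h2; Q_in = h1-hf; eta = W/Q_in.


W = 899.1130 kJ/kg
Q_in = 2806.1820 kJ/kg
eta = 0.3204 = 32.0404%

eta = 32.0404%


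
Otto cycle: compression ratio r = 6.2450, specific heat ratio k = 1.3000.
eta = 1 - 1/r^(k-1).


r^(k-1) = 1.7324
eta = 1 - 1/1.7324 = 0.4228 = 42.2781%

42.2781%


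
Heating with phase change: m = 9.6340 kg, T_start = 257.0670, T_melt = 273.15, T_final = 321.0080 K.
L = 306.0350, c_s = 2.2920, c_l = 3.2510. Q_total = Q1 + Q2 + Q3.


Q1 (sensible, solid) = 9.6340 * 2.2920 * 16.0830 = 355.1308 kJ
Q2 (latent) = 9.6340 * 306.0350 = 2948.3412 kJ
Q3 (sensible, liquid) = 9.6340 * 3.2510 * 47.8580 = 1498.9190 kJ
Q_total = 4802.3909 kJ

4802.3909 kJ


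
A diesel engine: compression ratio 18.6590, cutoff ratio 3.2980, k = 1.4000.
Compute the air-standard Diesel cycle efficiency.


r^(k-1) = 3.2237
rc^k = 5.3156
eta = 0.5839 = 58.3892%

58.3892%


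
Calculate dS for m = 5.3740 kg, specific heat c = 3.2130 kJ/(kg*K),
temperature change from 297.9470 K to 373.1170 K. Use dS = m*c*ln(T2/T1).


T2/T1 = 1.2523
ln(T2/T1) = 0.2250
dS = 5.3740 * 3.2130 * 0.2250 = 3.8846 kJ/K

3.8846 kJ/K


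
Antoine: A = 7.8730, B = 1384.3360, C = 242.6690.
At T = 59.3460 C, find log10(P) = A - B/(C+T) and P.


C+T = 302.0150
B/(C+T) = 4.5837
log10(P) = 7.8730 - 4.5837 = 3.2893
P = 10^3.2893 = 1946.8551 mmHg

1946.8551 mmHg


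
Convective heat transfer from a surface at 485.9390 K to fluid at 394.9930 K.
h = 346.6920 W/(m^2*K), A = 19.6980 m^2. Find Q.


dT = 90.9460 K
Q = 346.6920 * 19.6980 * 90.9460 = 621082.8769 W

621082.8769 W


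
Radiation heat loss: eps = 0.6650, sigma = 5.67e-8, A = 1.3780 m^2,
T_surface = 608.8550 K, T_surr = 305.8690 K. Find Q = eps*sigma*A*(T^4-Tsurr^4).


T^4 = 1.3742e+11
Tsurr^4 = 8.7527e+09
Q = 0.6650 * 5.67e-8 * 1.3780 * 1.2867e+11 = 6685.4103 W

6685.4103 W


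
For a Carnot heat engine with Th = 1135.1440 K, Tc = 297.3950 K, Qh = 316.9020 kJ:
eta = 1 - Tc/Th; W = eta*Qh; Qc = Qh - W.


eta = 1 - 297.3950/1135.1440 = 0.7380
W = 0.7380 * 316.9020 = 233.8772 kJ
Qc = 316.9020 - 233.8772 = 83.0248 kJ

eta = 73.8011%, W = 233.8772 kJ, Qc = 83.0248 kJ


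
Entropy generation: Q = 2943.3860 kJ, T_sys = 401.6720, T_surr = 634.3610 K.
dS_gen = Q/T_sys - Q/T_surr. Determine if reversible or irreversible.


dS_sys = 2943.3860/401.6720 = 7.3278 kJ/K
dS_surr = -2943.3860/634.3610 = -4.6399 kJ/K
dS_gen = 7.3278 - 4.6399 = 2.6879 kJ/K (irreversible)

dS_gen = 2.6879 kJ/K, irreversible


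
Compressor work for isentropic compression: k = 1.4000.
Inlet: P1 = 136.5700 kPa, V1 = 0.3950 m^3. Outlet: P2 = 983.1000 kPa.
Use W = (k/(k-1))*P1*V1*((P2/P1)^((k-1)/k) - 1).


(k-1)/k = 0.2857
(P2/P1)^exp = 1.7576
W = 3.5000 * 136.5700 * 0.3950 * (1.7576 - 1) = 143.0458 kJ

143.0458 kJ


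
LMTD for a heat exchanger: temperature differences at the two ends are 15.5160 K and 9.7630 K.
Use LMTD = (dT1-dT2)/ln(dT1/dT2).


dT1/dT2 = 1.5893
ln(dT1/dT2) = 0.4633
LMTD = 5.7530 / 0.4633 = 12.4182 K

12.4182 K


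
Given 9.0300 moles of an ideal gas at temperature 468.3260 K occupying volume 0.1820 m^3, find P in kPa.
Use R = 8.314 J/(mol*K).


P = nRT/V = 9.0300 * 8.314 * 468.3260 / 0.1820
= 35159.7711 / 0.1820 = 193185.5558 Pa = 193.1856 kPa

193.1856 kPa


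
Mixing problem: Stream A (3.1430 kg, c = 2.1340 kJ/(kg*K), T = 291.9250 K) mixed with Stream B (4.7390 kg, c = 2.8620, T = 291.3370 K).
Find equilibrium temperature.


num = 5909.3972
den = 20.2702
Tf = 291.5316 K

291.5316 K


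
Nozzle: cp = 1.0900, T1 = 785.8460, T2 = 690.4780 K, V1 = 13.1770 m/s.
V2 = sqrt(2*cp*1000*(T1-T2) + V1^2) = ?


dT = 95.3680 K
2*cp*1000*dT = 207902.2400
V1^2 = 173.6333
V2 = sqrt(208075.8733) = 456.1533 m/s

456.1533 m/s


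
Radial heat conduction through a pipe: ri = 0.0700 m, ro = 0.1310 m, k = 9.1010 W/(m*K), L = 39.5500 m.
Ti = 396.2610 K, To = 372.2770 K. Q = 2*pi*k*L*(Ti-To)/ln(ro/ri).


dT = 23.9840 K
ln(ro/ri) = 0.6267
Q = 2*pi*9.1010*39.5500*23.9840 / 0.6267 = 86551.7691 W

86551.7691 W


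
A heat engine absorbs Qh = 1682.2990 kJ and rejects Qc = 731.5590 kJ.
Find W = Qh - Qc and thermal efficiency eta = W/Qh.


W = 1682.2990 - 731.5590 = 950.7400 kJ
eta = 950.7400 / 1682.2990 = 0.5651 = 56.5143%

W = 950.7400 kJ, eta = 56.5143%


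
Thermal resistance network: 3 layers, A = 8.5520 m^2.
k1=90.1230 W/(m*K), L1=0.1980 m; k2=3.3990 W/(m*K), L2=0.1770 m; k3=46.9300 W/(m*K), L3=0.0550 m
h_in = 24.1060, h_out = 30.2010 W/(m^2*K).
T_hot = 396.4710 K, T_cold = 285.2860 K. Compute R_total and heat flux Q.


R_conv_in = 1/(24.1060*8.5520) = 0.0049
R_1 = 0.1980/(90.1230*8.5520) = 0.0003
R_2 = 0.1770/(3.3990*8.5520) = 0.0061
R_3 = 0.0550/(46.9300*8.5520) = 0.0001
R_conv_out = 1/(30.2010*8.5520) = 0.0039
R_total = 0.0152 K/W
Q = 111.1850 / 0.0152 = 7312.1234 W

R_total = 0.0152 K/W, Q = 7312.1234 W


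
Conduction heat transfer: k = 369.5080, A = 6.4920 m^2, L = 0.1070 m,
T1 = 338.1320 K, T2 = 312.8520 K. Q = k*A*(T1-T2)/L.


dT = 25.2800 K
Q = 369.5080 * 6.4920 * 25.2800 / 0.1070 = 566755.3763 W

566755.3763 W
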